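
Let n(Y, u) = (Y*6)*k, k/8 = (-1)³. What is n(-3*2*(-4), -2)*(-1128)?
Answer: 1299456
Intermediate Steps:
k = -8 (k = 8*(-1)³ = 8*(-1) = -8)
n(Y, u) = -48*Y (n(Y, u) = (Y*6)*(-8) = (6*Y)*(-8) = -48*Y)
n(-3*2*(-4), -2)*(-1128) = -48*(-3*2)*(-4)*(-1128) = -(-288)*(-4)*(-1128) = -48*24*(-1128) = -1152*(-1128) = 1299456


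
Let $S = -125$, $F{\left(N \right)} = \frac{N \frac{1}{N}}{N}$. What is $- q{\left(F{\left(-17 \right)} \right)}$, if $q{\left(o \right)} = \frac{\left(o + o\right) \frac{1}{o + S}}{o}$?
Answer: $\frac{17}{1063} \approx 0.015992$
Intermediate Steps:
$F{\left(N \right)} = \frac{1}{N}$ ($F{\left(N \right)} = 1 \frac{1}{N} = \frac{1}{N}$)
$q{\left(o \right)} = \frac{2}{-125 + o}$ ($q{\left(o \right)} = \frac{\left(o + o\right) \frac{1}{o - 125}}{o} = \frac{2 o \frac{1}{-125 + o}}{o} = \frac{2}{-125 + o}$)
$- q{\left(F{\left(-17 \right)} \right)} = - \frac{2}{-125 + \frac{1}{-17}} = - \frac{2}{-125 - \frac{1}{17}} = - \frac{2}{- \frac{2126}{17}} = - \frac{2 \left(-17\right)}{2126} = \left(-1\right) \left(- \frac{17}{1063}\right) = \frac{17}{1063}$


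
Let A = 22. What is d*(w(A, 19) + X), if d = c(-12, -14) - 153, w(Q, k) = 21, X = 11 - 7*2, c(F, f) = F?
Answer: -2970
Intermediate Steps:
X = -3 (X = 11 - 14 = -3)
d = -165 (d = -12 - 153 = -165)
d*(w(A, 19) + X) = -165*(21 - 3) = -165*18 = -2970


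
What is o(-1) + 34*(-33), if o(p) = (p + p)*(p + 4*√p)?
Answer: -1120 - 8*I ≈ -1120.0 - 8.0*I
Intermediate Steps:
o(p) = 2*p*(p + 4*√p) (o(p) = (2*p)*(p + 4*√p) = 2*p*(p + 4*√p))
o(-1) + 34*(-33) = (2*(-1)² + 8*(-1)^(3/2)) + 34*(-33) = (2*1 + 8*(-I)) - 1122 = (2 - 8*I) - 1122 = -1120 - 8*I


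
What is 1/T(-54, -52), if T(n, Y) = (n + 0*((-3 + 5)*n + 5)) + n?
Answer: -1/108 ≈ -0.0092593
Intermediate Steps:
T(n, Y) = 2*n (T(n, Y) = (n + 0*(2*n + 5)) + n = (n + 0*(5 + 2*n)) + n = (n + 0) + n = n + n = 2*n)
1/T(-54, -52) = 1/(2*(-54)) = 1/(-108) = -1/108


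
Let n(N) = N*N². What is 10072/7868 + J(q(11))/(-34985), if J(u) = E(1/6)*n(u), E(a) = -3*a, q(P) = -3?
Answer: 176131351/137630990 ≈ 1.2797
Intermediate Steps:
n(N) = N³
J(u) = -u³/2 (J(u) = (-3/6)*u³ = (-3*⅙)*u³ = -u³/2)
10072/7868 + J(q(11))/(-34985) = 10072/7868 - ½*(-3)³/(-34985) = 10072*(1/7868) - ½*(-27)*(-1/34985) = 2518/1967 + (27/2)*(-1/34985) = 2518/1967 - 27/69970 = 176131351/137630990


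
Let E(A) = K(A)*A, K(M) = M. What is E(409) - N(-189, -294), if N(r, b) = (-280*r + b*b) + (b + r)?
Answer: 28408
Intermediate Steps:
N(r, b) = b + b² - 279*r (N(r, b) = (-280*r + b²) + (b + r) = (b² - 280*r) + (b + r) = b + b² - 279*r)
E(A) = A² (E(A) = A*A = A²)
E(409) - N(-189, -294) = 409² - (-294 + (-294)² - 279*(-189)) = 167281 - (-294 + 86436 + 52731) = 167281 - 1*138873 = 167281 - 138873 = 28408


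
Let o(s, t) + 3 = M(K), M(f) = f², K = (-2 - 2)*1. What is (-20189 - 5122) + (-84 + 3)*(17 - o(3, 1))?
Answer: -25635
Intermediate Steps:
K = -4 (K = -4*1 = -4)
o(s, t) = 13 (o(s, t) = -3 + (-4)² = -3 + 16 = 13)
(-20189 - 5122) + (-84 + 3)*(17 - o(3, 1)) = (-20189 - 5122) + (-84 + 3)*(17 - 1*13) = -25311 - 81*(17 - 13) = -25311 - 81*4 = -25311 - 324 = -25635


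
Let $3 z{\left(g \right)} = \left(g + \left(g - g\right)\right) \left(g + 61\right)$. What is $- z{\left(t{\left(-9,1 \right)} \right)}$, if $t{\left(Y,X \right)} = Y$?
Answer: $156$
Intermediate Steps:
$z{\left(g \right)} = \frac{g \left(61 + g\right)}{3}$ ($z{\left(g \right)} = \frac{\left(g + \left(g - g\right)\right) \left(g + 61\right)}{3} = \frac{\left(g + 0\right) \left(61 + g\right)}{3} = \frac{g \left(61 + g\right)}{3}$)
$- z{\left(t{\left(-9,1 \right)} \right)} = - \frac{\left(-9\right) \left(61 - 9\right)}{3} = - \frac{\left(-9\right) 52}{3} = \left(-1\right) \left(-156\right) = 156$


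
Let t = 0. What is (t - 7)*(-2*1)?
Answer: 14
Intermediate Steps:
(t - 7)*(-2*1) = (0 - 7)*(-2*1) = -7*(-2) = 14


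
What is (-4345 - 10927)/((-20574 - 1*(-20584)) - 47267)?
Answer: 15272/47257 ≈ 0.32317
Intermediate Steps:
(-4345 - 10927)/((-20574 - 1*(-20584)) - 47267) = -15272/((-20574 + 20584) - 47267) = -15272/(10 - 47267) = -15272/(-47257) = -15272*(-1/47257) = 15272/47257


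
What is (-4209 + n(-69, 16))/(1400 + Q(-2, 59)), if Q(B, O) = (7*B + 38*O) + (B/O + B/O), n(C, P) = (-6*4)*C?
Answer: -150627/214048 ≈ -0.70371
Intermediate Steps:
n(C, P) = -24*C
Q(B, O) = 7*B + 38*O + 2*B/O (Q(B, O) = (7*B + 38*O) + 2*B/O = 7*B + 38*O + 2*B/O)
(-4209 + n(-69, 16))/(1400 + Q(-2, 59)) = (-4209 - 24*(-69))/(1400 + (7*(-2) + 38*59 + 2*(-2)/59)) = (-4209 + 1656)/(1400 + (-14 + 2242 + 2*(-2)*(1/59))) = -2553/(1400 + (-14 + 2242 - 4/59)) = -2553/(1400 + 131448/59) = -2553/214048/59 = -2553*59/214048 = -150627/214048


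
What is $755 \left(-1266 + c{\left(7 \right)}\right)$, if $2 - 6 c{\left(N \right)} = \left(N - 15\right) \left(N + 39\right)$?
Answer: $- \frac{2727815}{3} \approx -9.0927 \cdot 10^{5}$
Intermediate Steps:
$c{\left(N \right)} = \frac{1}{3} - \frac{\left(-15 + N\right) \left(39 + N\right)}{6}$ ($c{\left(N \right)} = \frac{1}{3} - \frac{\left(N - 15\right) \left(N + 39\right)}{6} = \frac{1}{3} - \frac{\left(-15 + N\right) \left(39 + N\right)}{6}$)
$755 \left(-1266 + c{\left(7 \right)}\right) = 755 \left(-1266 - \left(- \frac{419}{6} + \frac{49}{6}\right)\right) = 755 \left(-1266 - - \frac{185}{3}\right) = 755 \left(-1266 + \frac{185}{3}\right) = 755 \left(- \frac{3613}{3}\right) = - \frac{2727815}{3}$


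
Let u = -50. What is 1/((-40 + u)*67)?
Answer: -1/6030 ≈ -0.00016584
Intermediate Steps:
1/((-40 + u)*67) = 1/((-40 - 50)*67) = 1/(-90*67) = 1/(-6030) = -1/6030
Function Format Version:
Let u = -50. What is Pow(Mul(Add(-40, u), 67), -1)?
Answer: Rational(-1, 6030) ≈ -0.00016584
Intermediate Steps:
Pow(Mul(Add(-40, u), 67), -1) = Pow(Mul(Add(-40, -50), 67), -1) = Pow(Mul(-90, 67), -1) = Pow(-6030, -1) = Rational(-1, 6030)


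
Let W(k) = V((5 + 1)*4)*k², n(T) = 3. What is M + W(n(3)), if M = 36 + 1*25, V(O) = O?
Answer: 277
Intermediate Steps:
M = 61 (M = 36 + 25 = 61)
W(k) = 24*k² (W(k) = ((5 + 1)*4)*k² = (6*4)*k² = 24*k²)
M + W(n(3)) = 61 + 24*3² = 61 + 24*9 = 61 + 216 = 277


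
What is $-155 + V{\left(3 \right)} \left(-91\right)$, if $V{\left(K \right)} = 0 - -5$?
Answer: $-610$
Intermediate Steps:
$V{\left(K \right)} = 5$ ($V{\left(K \right)} = 0 + 5 = 5$)
$-155 + V{\left(3 \right)} \left(-91\right) = -155 + 5 \left(-91\right) = -155 - 455 = -610$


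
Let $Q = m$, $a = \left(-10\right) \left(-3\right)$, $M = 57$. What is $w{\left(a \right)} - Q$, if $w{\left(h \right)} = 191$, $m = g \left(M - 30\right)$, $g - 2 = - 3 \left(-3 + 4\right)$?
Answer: $218$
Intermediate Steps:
$g = -1$ ($g = 2 - 3 \left(-3 + 4\right) = 2 - 3 \cdot 1 = 2 - 3 = -1$)
$m = -27$ ($m = - (57 - 30) = \left(-1\right) 27 = -27$)
$a = 30$
$Q = -27$
$w{\left(a \right)} - Q = 191 - -27 = 191 + 27 = 218$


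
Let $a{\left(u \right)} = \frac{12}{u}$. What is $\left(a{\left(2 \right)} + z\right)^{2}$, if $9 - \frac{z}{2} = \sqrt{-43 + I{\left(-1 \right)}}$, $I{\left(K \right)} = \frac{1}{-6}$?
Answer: $\frac{\left(72 - i \sqrt{1554}\right)^{2}}{9} \approx 403.33 - 630.73 i$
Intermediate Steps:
$I{\left(K \right)} = - \frac{1}{6}$
$z = 18 - \frac{i \sqrt{1554}}{3}$ ($z = 18 - 2 \sqrt{-43 - \frac{1}{6}} = 18 - 2 \sqrt{- \frac{259}{6}} = 18 - 2 \frac{i \sqrt{1554}}{6} = 18 - \frac{i \sqrt{1554}}{3} \approx 18.0 - 13.14 i$)
$\left(a{\left(2 \right)} + z\right)^{2} = \left(\frac{12}{2} + \left(18 - \frac{i \sqrt{1554}}{3}\right)\right)^{2} = \left(12 \cdot \frac{1}{2} + \left(18 - \frac{i \sqrt{1554}}{3}\right)\right)^{2} = \left(6 + \left(18 - \frac{i \sqrt{1554}}{3}\right)\right)^{2} = \left(24 - \frac{i \sqrt{1554}}{3}\right)^{2}$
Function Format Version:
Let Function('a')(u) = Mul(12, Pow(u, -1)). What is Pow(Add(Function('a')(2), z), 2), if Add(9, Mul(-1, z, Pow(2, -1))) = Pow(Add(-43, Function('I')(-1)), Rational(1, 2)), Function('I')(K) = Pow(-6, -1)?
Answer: Mul(Rational(1, 9), Pow(Add(72, Mul(-1, I, Pow(1554, Rational(1, 2)))), 2)) ≈ Add(403.33, Mul(-630.73, I))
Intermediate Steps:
Function('I')(K) = Rational(-1, 6)
z = Add(18, Mul(Rational(-1, 3), I, Pow(1554, Rational(1, 2)))) (z = Add(18, Mul(-2, Pow(Add(-43, Rational(-1, 6)), Rational(1, 2)))) = Add(18, Mul(-2, Pow(Rational(-259, 6), Rational(1, 2)))) = Add(18, Mul(-2, Mul(Rational(1, 6), I, Pow(1554, Rational(1, 2))))) = Add(18, Mul(Rational(-1, 3), I, Pow(1554, Rational(1, 2)))) ≈ Add(18.000, Mul(-13.140, I)))
Pow(Add(Function('a')(2), z), 2) = Pow(Add(Mul(12, Pow(2, -1)), Add(18, Mul(Rational(-1, 3), I, Pow(1554, Rational(1, 2))))), 2) = Pow(Add(Mul(12, Rational(1, 2)), Add(18, Mul(Rational(-1, 3), I, Pow(1554, Rational(1, 2))))), 2) = Pow(Add(6, Add(18, Mul(Rational(-1, 3), I, Pow(1554, Rational(1, 2))))), 2) = Pow(Add(24, Mul(Rational(-1, 3), I, Pow(1554, Rational(1, 2)))), 2)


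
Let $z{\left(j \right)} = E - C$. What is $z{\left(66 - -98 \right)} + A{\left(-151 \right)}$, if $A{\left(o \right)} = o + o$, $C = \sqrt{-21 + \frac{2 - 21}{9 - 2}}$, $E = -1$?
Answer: $-303 - \frac{i \sqrt{1162}}{7} \approx -303.0 - 4.8697 i$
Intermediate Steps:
$C = \frac{i \sqrt{1162}}{7}$ ($C = \sqrt{-21 - \frac{19}{7}} = \sqrt{- \frac{166}{7}} = \frac{i \sqrt{1162}}{7} \approx 4.8697 i$)
$A{\left(o \right)} = 2 o$
$z{\left(j \right)} = -1 - \frac{i \sqrt{1162}}{7}$
$z{\left(66 - -98 \right)} + A{\left(-151 \right)} = \left(-1 - \frac{i \sqrt{1162}}{7}\right) + 2 \left(-151\right) = \left(-1 - \frac{i \sqrt{1162}}{7}\right) - 302 = -303 - \frac{i \sqrt{1162}}{7}$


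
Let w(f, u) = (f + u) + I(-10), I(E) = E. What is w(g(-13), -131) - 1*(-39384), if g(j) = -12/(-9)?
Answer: 117733/3 ≈ 39244.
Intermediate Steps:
g(j) = 4/3 (g(j) = -12*(-⅑) = 4/3)
w(f, u) = -10 + f + u (w(f, u) = (f + u) - 10 = -10 + f + u)
w(g(-13), -131) - 1*(-39384) = (-10 + 4/3 - 131) - 1*(-39384) = -419/3 + 39384 = 117733/3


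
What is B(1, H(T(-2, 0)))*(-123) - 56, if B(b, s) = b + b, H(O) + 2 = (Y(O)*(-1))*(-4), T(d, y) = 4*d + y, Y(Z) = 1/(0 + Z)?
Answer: -302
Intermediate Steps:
Y(Z) = 1/Z
T(d, y) = y + 4*d
H(O) = -2 + 4/O (H(O) = -2 + (-1/O)*(-4) = -2 - 1/O*(-4) = -2 + 4/O)
B(b, s) = 2*b
B(1, H(T(-2, 0)))*(-123) - 56 = (2*1)*(-123) - 56 = 2*(-123) - 56 = -246 - 56 = -302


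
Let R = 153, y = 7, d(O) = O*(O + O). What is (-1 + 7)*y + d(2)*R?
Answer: 1266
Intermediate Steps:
d(O) = 2*O**2 (d(O) = O*(2*O) = 2*O**2)
(-1 + 7)*y + d(2)*R = (-1 + 7)*7 + (2*2**2)*153 = 6*7 + (2*4)*153 = 42 + 8*153 = 42 + 1224 = 1266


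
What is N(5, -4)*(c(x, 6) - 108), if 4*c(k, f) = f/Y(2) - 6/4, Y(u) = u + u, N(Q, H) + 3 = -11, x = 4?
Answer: 1512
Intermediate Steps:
N(Q, H) = -14 (N(Q, H) = -3 - 11 = -14)
Y(u) = 2*u
c(k, f) = -3/8 + f/16 (c(k, f) = (f/((2*2)) - 6/4)/4 = (f/4 - 6*¼)/4 = (f*(¼) - 3/2)/4 = (f/4 - 3/2)/4 = (-3/2 + f/4)/4 = -3/8 + f/16)
N(5, -4)*(c(x, 6) - 108) = -14*((-3/8 + (1/16)*6) - 108) = -14*((-3/8 + 3/8) - 108) = -14*(0 - 108) = -14*(-108) = 1512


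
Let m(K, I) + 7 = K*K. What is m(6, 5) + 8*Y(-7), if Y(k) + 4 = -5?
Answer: -43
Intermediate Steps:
m(K, I) = -7 + K² (m(K, I) = -7 + K*K = -7 + K²)
Y(k) = -9 (Y(k) = -4 - 5 = -9)
m(6, 5) + 8*Y(-7) = (-7 + 6²) + 8*(-9) = (-7 + 36) - 72 = 29 - 72 = -43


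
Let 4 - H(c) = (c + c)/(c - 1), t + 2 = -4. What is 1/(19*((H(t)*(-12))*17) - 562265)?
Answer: -7/3997871 ≈ -1.7509e-6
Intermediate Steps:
t = -6 (t = -2 - 4 = -6)
H(c) = 4 - 2*c/(-1 + c) (H(c) = 4 - (c + c)/(c - 1) = 4 - 2*c/(-1 + c))
1/(19*((H(t)*(-12))*17) - 562265) = 1/(19*(((2*(-2 - 6)/(-1 - 6))*(-12))*17) - 562265) = 1/(19*(((2*(-8)/(-7))*(-12))*17) - 562265) = 1/(19*(((2*(-⅐)*(-8))*(-12))*17) - 562265) = 1/(19*(((16/7)*(-12))*17) - 562265) = 1/(19*(-192/7*17) - 562265) = 1/(19*(-3264/7) - 562265) = 1/(-62016/7 - 562265) = 1/(-3997871/7) = -7/3997871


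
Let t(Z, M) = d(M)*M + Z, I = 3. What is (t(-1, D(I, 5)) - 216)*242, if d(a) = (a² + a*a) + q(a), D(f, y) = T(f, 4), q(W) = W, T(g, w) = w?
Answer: -17666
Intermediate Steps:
D(f, y) = 4
d(a) = a + 2*a² (d(a) = (a² + a*a) + a = (a² + a²) + a = 2*a² + a = a + 2*a²)
t(Z, M) = Z + M²*(1 + 2*M) (t(Z, M) = (M*(1 + 2*M))*M + Z = M²*(1 + 2*M) + Z = Z + M²*(1 + 2*M))
(t(-1, D(I, 5)) - 216)*242 = ((-1 + 4²*(1 + 2*4)) - 216)*242 = ((-1 + 16*(1 + 8)) - 216)*242 = ((-1 + 16*9) - 216)*242 = ((-1 + 144) - 216)*242 = (143 - 216)*242 = -73*242 = -17666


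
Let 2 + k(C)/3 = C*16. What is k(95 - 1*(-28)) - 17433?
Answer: -11535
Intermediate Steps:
k(C) = -6 + 48*C (k(C) = -6 + 3*(C*16) = -6 + 3*(16*C) = -6 + 48*C)
k(95 - 1*(-28)) - 17433 = (-6 + 48*(95 - 1*(-28))) - 17433 = (-6 + 48*(95 + 28)) - 17433 = (-6 + 48*123) - 17433 = (-6 + 5904) - 17433 = 5898 - 17433 = -11535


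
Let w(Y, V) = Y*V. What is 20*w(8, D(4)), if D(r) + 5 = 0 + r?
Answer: -160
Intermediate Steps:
D(r) = -5 + r (D(r) = -5 + (0 + r) = -5 + r)
w(Y, V) = V*Y
20*w(8, D(4)) = 20*((-5 + 4)*8) = 20*(-1*8) = 20*(-8) = -160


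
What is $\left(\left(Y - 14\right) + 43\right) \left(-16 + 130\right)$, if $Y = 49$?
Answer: $8892$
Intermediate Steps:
$\left(\left(Y - 14\right) + 43\right) \left(-16 + 130\right) = \left(\left(49 - 14\right) + 43\right) \left(-16 + 130\right) = \left(35 + 43\right) 114 = 78 \cdot 114 = 8892$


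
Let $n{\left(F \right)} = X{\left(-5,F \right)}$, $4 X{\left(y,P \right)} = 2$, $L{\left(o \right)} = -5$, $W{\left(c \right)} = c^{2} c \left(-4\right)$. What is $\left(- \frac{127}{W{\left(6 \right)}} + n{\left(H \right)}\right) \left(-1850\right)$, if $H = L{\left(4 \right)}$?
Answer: $- \frac{517075}{432} \approx -1196.9$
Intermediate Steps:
$W{\left(c \right)} = - 4 c^{3}$ ($W{\left(c \right)} = c^{3} \left(-4\right) = - 4 c^{3}$)
$H = -5$
$X{\left(y,P \right)} = \frac{1}{2}$ ($X{\left(y,P \right)} = \frac{1}{4} \cdot 2 = \frac{1}{2}$)
$n{\left(F \right)} = \frac{1}{2}$
$\left(- \frac{127}{W{\left(6 \right)}} + n{\left(H \right)}\right) \left(-1850\right) = \left(- \frac{127}{\left(-4\right) 6^{3}} + \frac{1}{2}\right) \left(-1850\right) = \left(- \frac{127}{\left(-4\right) 216} + \frac{1}{2}\right) \left(-1850\right) = \left(- \frac{127}{-864} + \frac{1}{2}\right) \left(-1850\right) = \left(\left(-127\right) \left(- \frac{1}{864}\right) + \frac{1}{2}\right) \left(-1850\right) = \left(\frac{127}{864} + \frac{1}{2}\right) \left(-1850\right) = \frac{559}{864} \left(-1850\right) = - \frac{517075}{432}$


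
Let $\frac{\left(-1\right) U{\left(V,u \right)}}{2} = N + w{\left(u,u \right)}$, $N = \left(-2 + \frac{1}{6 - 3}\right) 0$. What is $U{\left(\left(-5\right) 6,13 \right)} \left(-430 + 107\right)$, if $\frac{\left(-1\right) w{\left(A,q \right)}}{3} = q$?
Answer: $-25194$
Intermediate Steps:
$w{\left(A,q \right)} = - 3 q$
$N = 0$ ($N = \left(-2 + \frac{1}{3}\right) 0 = \left(- \frac{5}{3}\right) 0 = 0$)
$U{\left(V,u \right)} = 6 u$ ($U{\left(V,u \right)} = - 2 \left(0 - 3 u\right) = - 2 \left(- 3 u\right) = 6 u$)
$U{\left(\left(-5\right) 6,13 \right)} \left(-430 + 107\right) = 6 \cdot 13 \left(-430 + 107\right) = 78 \left(-323\right) = -25194$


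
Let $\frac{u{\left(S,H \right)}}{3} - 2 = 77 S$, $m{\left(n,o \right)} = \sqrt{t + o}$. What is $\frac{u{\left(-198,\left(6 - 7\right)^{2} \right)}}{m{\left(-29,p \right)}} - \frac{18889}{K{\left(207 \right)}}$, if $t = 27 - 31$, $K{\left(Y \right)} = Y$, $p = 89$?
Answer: $- \frac{18889}{207} - \frac{45732 \sqrt{85}}{85} \approx -5051.6$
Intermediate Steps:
$t = -4$
$m{\left(n,o \right)} = \sqrt{-4 + o}$
$u{\left(S,H \right)} = 6 + 231 S$ ($u{\left(S,H \right)} = 6 + 3 \cdot 77 S = 6 + 231 S$)
$\frac{u{\left(-198,\left(6 - 7\right)^{2} \right)}}{m{\left(-29,p \right)}} - \frac{18889}{K{\left(207 \right)}} = \frac{6 + 231 \left(-198\right)}{\sqrt{-4 + 89}} - \frac{18889}{207} = \frac{6 - 45738}{\sqrt{85}} - \frac{18889}{207} = - 45732 \frac{\sqrt{85}}{85} - \frac{18889}{207} = - \frac{45732 \sqrt{85}}{85} - \frac{18889}{207} = - \frac{18889}{207} - \frac{45732 \sqrt{85}}{85}$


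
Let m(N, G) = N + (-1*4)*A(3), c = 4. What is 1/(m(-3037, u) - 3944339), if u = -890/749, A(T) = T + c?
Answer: -1/3947404 ≈ -2.5333e-7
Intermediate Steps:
A(T) = 4 + T (A(T) = T + 4 = 4 + T)
u = -890/749 (u = -890*1/749 = -890/749 ≈ -1.1883)
m(N, G) = -28 + N (m(N, G) = N + (-1*4)*(4 + 3) = N - 4*7 = N - 28 = -28 + N)
1/(m(-3037, u) - 3944339) = 1/((-28 - 3037) - 3944339) = 1/(-3065 - 3944339) = 1/(-3947404) = -1/3947404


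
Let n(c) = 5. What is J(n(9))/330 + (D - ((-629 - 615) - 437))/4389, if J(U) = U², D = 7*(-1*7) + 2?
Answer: 69/154 ≈ 0.44805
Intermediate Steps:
D = -47 (D = 7*(-7) + 2 = -49 + 2 = -47)
J(n(9))/330 + (D - ((-629 - 615) - 437))/4389 = 5²/330 + (-47 - ((-629 - 615) - 437))/4389 = 25*(1/330) + (-47 - (-1244 - 437))*(1/4389) = 5/66 + (-47 - 1*(-1681))*(1/4389) = 5/66 + (-47 + 1681)*(1/4389) = 5/66 + 1634*(1/4389) = 5/66 + 86/231 = 69/154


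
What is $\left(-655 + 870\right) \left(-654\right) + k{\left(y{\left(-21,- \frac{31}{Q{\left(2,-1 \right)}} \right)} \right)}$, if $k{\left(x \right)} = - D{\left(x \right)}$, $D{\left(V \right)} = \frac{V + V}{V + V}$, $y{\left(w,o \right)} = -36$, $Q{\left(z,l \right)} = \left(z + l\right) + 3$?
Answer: $-140611$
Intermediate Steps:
$Q{\left(z,l \right)} = 3 + l + z$ ($Q{\left(z,l \right)} = \left(l + z\right) + 3 = 3 + l + z$)
$D{\left(V \right)} = 1$ ($D{\left(V \right)} = \frac{2 V}{2 V} = 2 V \frac{1}{2 V} = 1$)
$k{\left(x \right)} = -1$ ($k{\left(x \right)} = \left(-1\right) 1 = -1$)
$\left(-655 + 870\right) \left(-654\right) + k{\left(y{\left(-21,- \frac{31}{Q{\left(2,-1 \right)}} \right)} \right)} = \left(-655 + 870\right) \left(-654\right) - 1 = 215 \left(-654\right) - 1 = -140610 - 1 = -140611$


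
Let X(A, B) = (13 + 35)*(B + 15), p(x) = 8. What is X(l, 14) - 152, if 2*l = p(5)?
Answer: 1240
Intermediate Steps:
l = 4 (l = (½)*8 = 4)
X(A, B) = 720 + 48*B (X(A, B) = 48*(15 + B) = 720 + 48*B)
X(l, 14) - 152 = (720 + 48*14) - 152 = (720 + 672) - 152 = 1392 - 152 = 1240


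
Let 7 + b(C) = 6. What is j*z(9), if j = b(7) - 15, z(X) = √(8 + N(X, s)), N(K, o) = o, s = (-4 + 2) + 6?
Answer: -32*√3 ≈ -55.426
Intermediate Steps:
s = 4 (s = -2 + 6 = 4)
b(C) = -1 (b(C) = -7 + 6 = -1)
z(X) = 2*√3 (z(X) = √(8 + 4) = √12 = 2*√3)
j = -16 (j = -1 - 15 = -16)
j*z(9) = -32*√3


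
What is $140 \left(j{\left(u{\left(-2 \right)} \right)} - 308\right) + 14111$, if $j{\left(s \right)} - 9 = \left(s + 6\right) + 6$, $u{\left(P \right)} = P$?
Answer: $-26349$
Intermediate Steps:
$j{\left(s \right)} = 21 + s$ ($j{\left(s \right)} = 9 + \left(\left(s + 6\right) + 6\right) = 9 + \left(\left(6 + s\right) + 6\right) = 9 + \left(12 + s\right) = 21 + s$)
$140 \left(j{\left(u{\left(-2 \right)} \right)} - 308\right) + 14111 = 140 \left(\left(21 - 2\right) - 308\right) + 14111 = 140 \left(19 - 308\right) + 14111 = 140 \left(-289\right) + 14111 = -40460 + 14111 = -26349$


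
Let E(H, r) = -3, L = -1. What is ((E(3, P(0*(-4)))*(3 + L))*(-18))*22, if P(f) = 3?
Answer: 2376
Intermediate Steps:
((E(3, P(0*(-4)))*(3 + L))*(-18))*22 = (-3*(3 - 1)*(-18))*22 = (-3*2*(-18))*22 = -6*(-18)*22 = 108*22 = 2376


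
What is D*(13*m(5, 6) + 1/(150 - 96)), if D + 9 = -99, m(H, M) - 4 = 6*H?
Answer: -47738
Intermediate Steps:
m(H, M) = 4 + 6*H
D = -108 (D = -9 - 99 = -108)
D*(13*m(5, 6) + 1/(150 - 96)) = -108*(13*(4 + 6*5) + 1/(150 - 96)) = -108*(13*(4 + 30) + 1/54) = -108*(13*34 + 1/54) = -108*(442 + 1/54) = -108*23869/54 = -47738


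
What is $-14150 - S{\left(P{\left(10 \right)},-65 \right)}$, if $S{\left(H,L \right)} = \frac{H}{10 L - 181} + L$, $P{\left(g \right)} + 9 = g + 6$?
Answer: $- \frac{11704628}{831} \approx -14085.0$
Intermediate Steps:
$P{\left(g \right)} = -3 + g$ ($P{\left(g \right)} = -9 + \left(g + 6\right) = -9 + \left(6 + g\right) = -3 + g$)
$S{\left(H,L \right)} = L + \frac{H}{-181 + 10 L}$ ($S{\left(H,L \right)} = \frac{H}{-181 + 10 L} + L = L + \frac{H}{-181 + 10 L}$)
$-14150 - S{\left(P{\left(10 \right)},-65 \right)} = -14150 - \frac{\left(-3 + 10\right) - -11765 + 10 \left(-65\right)^{2}}{-181 + 10 \left(-65\right)} = -14150 - \frac{7 + 11765 + 10 \cdot 4225}{-181 - 650} = -14150 - \frac{7 + 11765 + 42250}{-831} = -14150 - \left(- \frac{1}{831}\right) 54022 = -14150 - - \frac{54022}{831} = -14150 + \frac{54022}{831} = - \frac{11704628}{831}$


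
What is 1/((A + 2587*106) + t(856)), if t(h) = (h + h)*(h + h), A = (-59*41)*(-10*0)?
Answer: 1/3205166 ≈ 3.1200e-7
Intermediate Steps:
A = 0 (A = -2419*0 = 0)
t(h) = 4*h² (t(h) = (2*h)*(2*h) = 4*h²)
1/((A + 2587*106) + t(856)) = 1/((0 + 2587*106) + 4*856²) = 1/((0 + 274222) + 4*732736) = 1/(274222 + 2930944) = 1/3205166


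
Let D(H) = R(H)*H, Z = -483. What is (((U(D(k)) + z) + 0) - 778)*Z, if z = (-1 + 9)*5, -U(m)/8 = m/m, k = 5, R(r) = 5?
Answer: 360318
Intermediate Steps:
D(H) = 5*H
U(m) = -8 (U(m) = -8*m/m = -8*1 = -8)
z = 40 (z = 8*5 = 40)
(((U(D(k)) + z) + 0) - 778)*Z = (((-8 + 40) + 0) - 778)*(-483) = ((32 + 0) - 778)*(-483) = (32 - 778)*(-483) = -746*(-483) = 360318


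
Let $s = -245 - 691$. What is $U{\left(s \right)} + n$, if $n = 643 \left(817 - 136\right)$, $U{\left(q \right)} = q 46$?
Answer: $394827$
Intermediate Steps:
$s = -936$ ($s = -245 - 691 = -936$)
$U{\left(q \right)} = 46 q$
$n = 437883$ ($n = 643 \cdot 681 = 437883$)
$U{\left(s \right)} + n = 46 \left(-936\right) + 437883 = -43056 + 437883 = 394827$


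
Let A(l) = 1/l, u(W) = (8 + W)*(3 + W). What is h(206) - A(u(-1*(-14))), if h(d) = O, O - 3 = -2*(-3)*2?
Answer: 5609/374 ≈ 14.997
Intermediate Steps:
O = 15 (O = 3 - 2*(-3)*2 = 3 + 6*2 = 3 + 12 = 15)
h(d) = 15
u(W) = (3 + W)*(8 + W)
h(206) - A(u(-1*(-14))) = 15 - 1/(24 + (-1*(-14))**2 + 11*(-1*(-14))) = 15 - 1/(24 + 14**2 + 11*14) = 15 - 1/(24 + 196 + 154) = 15 - 1/374 = 5609/374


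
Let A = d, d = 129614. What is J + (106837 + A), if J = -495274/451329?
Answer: 106716698105/451329 ≈ 2.3645e+5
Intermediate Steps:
A = 129614
J = -495274/451329 (J = -495274*1/451329 = -495274/451329 ≈ -1.0974)
J + (106837 + A) = -495274/451329 + (106837 + 129614) = -495274/451329 + 236451 = 106716698105/451329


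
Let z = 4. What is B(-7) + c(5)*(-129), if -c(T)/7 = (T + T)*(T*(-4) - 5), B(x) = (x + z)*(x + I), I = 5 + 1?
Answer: -225747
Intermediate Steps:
I = 6
B(x) = (4 + x)*(6 + x) (B(x) = (x + 4)*(x + 6) = (4 + x)*(6 + x))
c(T) = -14*T*(-5 - 4*T) (c(T) = -7*(T + T)*(T*(-4) - 5) = -7*2*T*(-4*T - 5) = -7*2*T*(-5 - 4*T) = -14*T*(-5 - 4*T))
B(-7) + c(5)*(-129) = (24 + (-7)² + 10*(-7)) + (14*5*(5 + 4*5))*(-129) = (24 + 49 - 70) + (14*5*(5 + 20))*(-129) = 3 + (14*5*25)*(-129) = 3 + 1750*(-129) = 3 - 225750 = -225747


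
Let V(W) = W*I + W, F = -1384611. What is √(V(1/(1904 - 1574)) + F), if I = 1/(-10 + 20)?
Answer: I*√1246149897/30 ≈ 1176.7*I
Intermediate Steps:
I = ⅒ (I = 1/10 = ⅒ ≈ 0.10000)
V(W) = 11*W/10 (V(W) = W*(⅒) + W = W/10 + W = 11*W/10)
√(V(1/(1904 - 1574)) + F) = √(11/(10*(1904 - 1574)) - 1384611) = √((11/10)/330 - 1384611) = √((11/10)*(1/330) - 1384611) = √(1/300 - 1384611) = √(-415383299/300) = I*√1246149897/30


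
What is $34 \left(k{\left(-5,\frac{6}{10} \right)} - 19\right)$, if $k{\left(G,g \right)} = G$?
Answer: $-816$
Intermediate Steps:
$34 \left(k{\left(-5,\frac{6}{10} \right)} - 19\right) = 34 \left(-5 - 19\right) = 34 \left(-24\right) = -816$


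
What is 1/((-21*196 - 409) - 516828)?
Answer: -1/521353 ≈ -1.9181e-6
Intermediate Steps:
1/((-21*196 - 409) - 516828) = 1/((-4116 - 409) - 516828) = 1/(-4525 - 516828) = 1/(-521353) = -1/521353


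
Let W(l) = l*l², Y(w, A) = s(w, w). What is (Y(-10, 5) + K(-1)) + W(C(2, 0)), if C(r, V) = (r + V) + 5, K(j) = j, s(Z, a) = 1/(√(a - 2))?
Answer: 342 - I*√3/6 ≈ 342.0 - 0.28868*I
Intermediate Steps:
s(Z, a) = (-2 + a)^(-½) (s(Z, a) = 1/(√(-2 + a)) = (-2 + a)^(-½))
Y(w, A) = (-2 + w)^(-½)
C(r, V) = 5 + V + r (C(r, V) = (V + r) + 5 = 5 + V + r)
W(l) = l³
(Y(-10, 5) + K(-1)) + W(C(2, 0)) = ((-2 - 10)^(-½) - 1) + (5 + 0 + 2)³ = ((-12)^(-½) - 1) + 7³ = (-I*√3/6 - 1) + 343 = (-1 - I*√3/6) + 343 = 342 - I*√3/6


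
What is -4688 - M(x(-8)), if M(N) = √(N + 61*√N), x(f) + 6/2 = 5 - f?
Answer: -4688 - √(10 + 61*√10) ≈ -4702.2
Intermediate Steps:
x(f) = 2 - f (x(f) = -3 + (5 - f) = 2 - f)
-4688 - M(x(-8)) = -4688 - √((2 - 1*(-8)) + 61*√(2 - 1*(-8))) = -4688 - √((2 + 8) + 61*√(2 + 8)) = -4688 - √(10 + 61*√10)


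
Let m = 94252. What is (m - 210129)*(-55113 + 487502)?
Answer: -50103940153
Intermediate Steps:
(m - 210129)*(-55113 + 487502) = (94252 - 210129)*(-55113 + 487502) = -115877*432389 = -50103940153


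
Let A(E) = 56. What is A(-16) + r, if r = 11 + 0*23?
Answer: 67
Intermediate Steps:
r = 11 (r = 11 + 0 = 11)
A(-16) + r = 56 + 11 = 67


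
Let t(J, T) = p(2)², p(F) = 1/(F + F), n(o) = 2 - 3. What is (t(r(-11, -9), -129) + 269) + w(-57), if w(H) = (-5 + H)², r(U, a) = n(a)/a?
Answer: 65809/16 ≈ 4113.1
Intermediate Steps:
n(o) = -1
p(F) = 1/(2*F)
r(U, a) = -1/a
t(J, T) = 1/16 (t(J, T) = ((½)/2)² = ((½)*(½))² = (¼)² = 1/16)
(t(r(-11, -9), -129) + 269) + w(-57) = (1/16 + 269) + (-5 - 57)² = 4305/16 + (-62)² = 4305/16 + 3844 = 65809/16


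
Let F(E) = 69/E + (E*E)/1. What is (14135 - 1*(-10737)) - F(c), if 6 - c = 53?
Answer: 1065230/47 ≈ 22664.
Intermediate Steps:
c = -47 (c = 6 - 1*53 = 6 - 53 = -47)
F(E) = E² + 69/E (F(E) = 69/E + E²*1 = 69/E + E² = E² + 69/E)
(14135 - 1*(-10737)) - F(c) = (14135 - 1*(-10737)) - (69 + (-47)³)/(-47) = (14135 + 10737) - (-1)*(69 - 103823)/47 = 24872 - (-1)*(-103754)/47 = 24872 - 1*103754/47 = 24872 - 103754/47 = 1065230/47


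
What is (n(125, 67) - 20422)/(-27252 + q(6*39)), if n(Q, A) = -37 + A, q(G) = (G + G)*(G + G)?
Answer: -5098/47943 ≈ -0.10633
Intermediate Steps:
q(G) = 4*G² (q(G) = (2*G)*(2*G) = 4*G²)
(n(125, 67) - 20422)/(-27252 + q(6*39)) = ((-37 + 67) - 20422)/(-27252 + 4*(6*39)²) = (30 - 20422)/(-27252 + 4*234²) = -20392/(-27252 + 4*54756) = -20392/(-27252 + 219024) = -20392/191772 = -20392*1/191772 = -5098/47943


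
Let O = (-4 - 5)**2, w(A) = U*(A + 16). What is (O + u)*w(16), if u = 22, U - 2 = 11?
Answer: 42848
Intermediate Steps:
U = 13 (U = 2 + 11 = 13)
w(A) = 208 + 13*A (w(A) = 13*(A + 16) = 13*(16 + A) = 208 + 13*A)
O = 81 (O = (-9)**2 = 81)
(O + u)*w(16) = (81 + 22)*(208 + 13*16) = 103*(208 + 208) = 103*416 = 42848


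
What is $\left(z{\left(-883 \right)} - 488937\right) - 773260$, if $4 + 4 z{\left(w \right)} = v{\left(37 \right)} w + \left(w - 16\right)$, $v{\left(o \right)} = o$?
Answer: $- \frac{2541181}{2} \approx -1.2706 \cdot 10^{6}$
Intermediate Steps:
$z{\left(w \right)} = -5 + \frac{19 w}{2}$ ($z{\left(w \right)} = -1 + \frac{37 w + \left(w - 16\right)}{4} = -1 + \frac{37 w + \left(-16 + w\right)}{4} = -1 + \frac{-16 + 38 w}{4} = -1 + \left(-4 + \frac{19 w}{2}\right) = -5 + \frac{19 w}{2}$)
$\left(z{\left(-883 \right)} - 488937\right) - 773260 = \left(\left(-5 + \frac{19}{2} \left(-883\right)\right) - 488937\right) - 773260 = \left(\left(-5 - \frac{16777}{2}\right) - 488937\right) - 773260 = \left(- \frac{16787}{2} - 488937\right) - 773260 = - \frac{994661}{2} - 773260 = - \frac{2541181}{2}$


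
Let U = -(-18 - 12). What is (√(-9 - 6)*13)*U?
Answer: 390*I*√15 ≈ 1510.5*I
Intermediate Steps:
U = 30 (U = -1*(-30) = 30)
(√(-9 - 6)*13)*U = (√(-9 - 6)*13)*30 = (√(-15)*13)*30 = ((I*√15)*13)*30 = (13*I*√15)*30 = 390*I*√15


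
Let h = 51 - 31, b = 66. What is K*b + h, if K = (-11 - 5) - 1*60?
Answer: -4996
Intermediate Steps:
h = 20
K = -76 (K = -16 - 60 = -76)
K*b + h = -76*66 + 20 = -5016 + 20 = -4996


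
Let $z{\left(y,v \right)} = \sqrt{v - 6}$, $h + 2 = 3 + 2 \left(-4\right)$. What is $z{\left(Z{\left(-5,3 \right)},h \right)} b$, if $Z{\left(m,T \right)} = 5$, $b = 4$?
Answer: $4 i \sqrt{13} \approx 14.422 i$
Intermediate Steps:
$h = -7$ ($h = -2 + \left(3 + 2 \left(-4\right)\right) = -2 + \left(3 - 8\right) = -2 - 5 = -7$)
$z{\left(y,v \right)} = \sqrt{-6 + v}$
$z{\left(Z{\left(-5,3 \right)},h \right)} b = \sqrt{-6 - 7} \cdot 4 = \sqrt{-13} \cdot 4 = i \sqrt{13} \cdot 4 = 4 i \sqrt{13}$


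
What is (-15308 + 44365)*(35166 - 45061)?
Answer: -287519015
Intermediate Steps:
(-15308 + 44365)*(35166 - 45061) = 29057*(-9895) = -287519015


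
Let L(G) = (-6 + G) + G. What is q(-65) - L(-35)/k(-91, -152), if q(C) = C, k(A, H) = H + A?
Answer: -15871/243 ≈ -65.313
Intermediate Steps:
L(G) = -6 + 2*G
k(A, H) = A + H
q(-65) - L(-35)/k(-91, -152) = -65 - (-6 + 2*(-35))/(-91 - 152) = -65 - (-6 - 70)/(-243) = -65 - (-76)*(-1)/243 = -65 - 1*76/243 = -65 - 76/243 = -15871/243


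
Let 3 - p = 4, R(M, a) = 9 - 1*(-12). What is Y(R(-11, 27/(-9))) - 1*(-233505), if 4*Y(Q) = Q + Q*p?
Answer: 233505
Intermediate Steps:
R(M, a) = 21 (R(M, a) = 9 + 12 = 21)
p = -1 (p = 3 - 1*4 = 3 - 4 = -1)
Y(Q) = 0 (Y(Q) = (Q + Q*(-1))/4 = (Q - Q)/4 = (¼)*0 = 0)
Y(R(-11, 27/(-9))) - 1*(-233505) = 0 - 1*(-233505) = 0 + 233505 = 233505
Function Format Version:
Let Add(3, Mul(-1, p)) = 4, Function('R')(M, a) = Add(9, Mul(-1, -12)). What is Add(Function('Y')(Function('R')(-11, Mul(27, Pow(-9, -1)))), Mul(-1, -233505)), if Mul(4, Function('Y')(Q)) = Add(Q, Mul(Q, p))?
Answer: 233505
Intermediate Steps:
Function('R')(M, a) = 21 (Function('R')(M, a) = Add(9, 12) = 21)
p = -1 (p = Add(3, Mul(-1, 4)) = Add(3, -4) = -1)
Function('Y')(Q) = 0 (Function('Y')(Q) = Mul(Rational(1, 4), Add(Q, Mul(Q, -1))) = Mul(Rational(1, 4), Add(Q, Mul(-1, Q))) = Mul(Rational(1, 4), 0) = 0)
Add(Function('Y')(Function('R')(-11, Mul(27, Pow(-9, -1)))), Mul(-1, -233505)) = Add(0, Mul(-1, -233505)) = Add(0, 233505) = 233505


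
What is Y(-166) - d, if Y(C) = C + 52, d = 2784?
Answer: -2898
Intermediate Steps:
Y(C) = 52 + C
Y(-166) - d = (52 - 166) - 1*2784 = -114 - 2784 = -2898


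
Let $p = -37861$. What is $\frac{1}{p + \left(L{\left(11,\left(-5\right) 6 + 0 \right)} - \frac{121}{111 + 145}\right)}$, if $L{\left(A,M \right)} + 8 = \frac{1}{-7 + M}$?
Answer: $- \frac{9472}{358699901} \approx -2.6406 \cdot 10^{-5}$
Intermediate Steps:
$L{\left(A,M \right)} = -8 + \frac{1}{-7 + M}$
$\frac{1}{p + \left(L{\left(11,\left(-5\right) 6 + 0 \right)} - \frac{121}{111 + 145}\right)} = \frac{1}{-37861 - \left(\frac{121}{111 + 145} - \frac{57 - 8 \left(\left(-5\right) 6 + 0\right)}{-7 + \left(\left(-5\right) 6 + 0\right)}\right)} = \frac{1}{-37861 + \left(\frac{57 - 8 \left(-30 + 0\right)}{-7 + \left(-30 + 0\right)} - \frac{121}{256}\right)} = \frac{1}{-37861 + \left(\frac{57 - -240}{-7 - 30} - \frac{121}{256}\right)} = \frac{1}{-37861 + \left(\frac{57 + 240}{-37} - \frac{121}{256}\right)} = \frac{1}{-37861 - \frac{80509}{9472}} = \frac{1}{- \frac{358699901}{9472}} = - \frac{9472}{358699901}$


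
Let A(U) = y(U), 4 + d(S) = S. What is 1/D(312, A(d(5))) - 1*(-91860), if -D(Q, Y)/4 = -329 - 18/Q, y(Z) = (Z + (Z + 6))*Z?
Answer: 1571816473/17111 ≈ 91860.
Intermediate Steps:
d(S) = -4 + S
y(Z) = Z*(6 + 2*Z) (y(Z) = (Z + (6 + Z))*Z = (6 + 2*Z)*Z = Z*(6 + 2*Z))
A(U) = 2*U*(3 + U)
D(Q, Y) = 1316 + 72/Q (D(Q, Y) = -4*(-329 - 18/Q) = 1316 + 72/Q)
1/D(312, A(d(5))) - 1*(-91860) = 1/(1316 + 72/312) - 1*(-91860) = 1/(1316 + 72*(1/312)) + 91860 = 1/(1316 + 3/13) + 91860 = 1/(17111/13) + 91860 = 13/17111 + 91860 = 1571816473/17111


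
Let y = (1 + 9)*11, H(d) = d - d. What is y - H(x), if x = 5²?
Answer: 110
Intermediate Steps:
x = 25
H(d) = 0
y = 110 (y = 10*11 = 110)
y - H(x) = 110 - 1*0 = 110 + 0 = 110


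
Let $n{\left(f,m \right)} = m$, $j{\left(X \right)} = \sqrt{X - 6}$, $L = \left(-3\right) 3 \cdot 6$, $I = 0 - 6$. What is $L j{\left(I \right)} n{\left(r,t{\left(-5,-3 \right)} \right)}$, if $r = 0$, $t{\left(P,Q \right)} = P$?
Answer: $540 i \sqrt{3} \approx 935.31 i$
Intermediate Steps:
$I = -6$ ($I = 0 - 6 = -6$)
$L = -54$ ($L = \left(-9\right) 6 = -54$)
$j{\left(X \right)} = \sqrt{-6 + X}$ ($j{\left(X \right)} = \sqrt{X - 6} = \sqrt{-6 + X}$)
$L j{\left(I \right)} n{\left(r,t{\left(-5,-3 \right)} \right)} = - 54 \sqrt{-6 - 6} \left(-5\right) = - 54 \sqrt{-12} \left(-5\right) = - 54 \cdot 2 i \sqrt{3} \left(-5\right) = - 108 i \sqrt{3} \left(-5\right) = 540 i \sqrt{3}$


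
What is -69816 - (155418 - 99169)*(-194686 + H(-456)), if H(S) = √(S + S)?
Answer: 10950822998 - 224996*I*√57 ≈ 1.0951e+10 - 1.6987e+6*I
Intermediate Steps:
H(S) = √2*√S (H(S) = √(2*S) = √2*√S)
-69816 - (155418 - 99169)*(-194686 + H(-456)) = -69816 - (155418 - 99169)*(-194686 + √2*√(-456)) = -69816 - 56249*(-194686 + √2*(2*I*√114)) = -69816 - 56249*(-194686 + 4*I*√57) = -69816 - (-10950892814 + 224996*I*√57) = -69816 + (10950892814 - 224996*I*√57) = 10950822998 - 224996*I*√57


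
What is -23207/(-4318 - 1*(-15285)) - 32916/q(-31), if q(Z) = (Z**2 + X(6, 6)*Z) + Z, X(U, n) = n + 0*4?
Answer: -31521315/679954 ≈ -46.358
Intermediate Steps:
X(U, n) = n (X(U, n) = n + 0 = n)
q(Z) = Z**2 + 7*Z (q(Z) = (Z**2 + 6*Z) + Z = Z**2 + 7*Z)
-23207/(-4318 - 1*(-15285)) - 32916/q(-31) = -23207/(-4318 - 1*(-15285)) - 32916*(-1/(31*(7 - 31))) = -23207/(-4318 + 15285) - 32916/((-31*(-24))) = -23207/10967 - 32916/744 = -23207*1/10967 - 32916*1/744 = -23207/10967 - 2743/62 = -31521315/679954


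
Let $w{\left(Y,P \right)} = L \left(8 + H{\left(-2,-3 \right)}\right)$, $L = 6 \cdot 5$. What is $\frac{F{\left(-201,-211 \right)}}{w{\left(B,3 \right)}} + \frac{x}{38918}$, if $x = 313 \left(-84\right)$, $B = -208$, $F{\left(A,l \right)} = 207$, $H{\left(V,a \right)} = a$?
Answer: $\frac{685371}{972950} \approx 0.70443$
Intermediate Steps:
$L = 30$
$w{\left(Y,P \right)} = 150$ ($w{\left(Y,P \right)} = 30 \left(8 - 3\right) = 30 \cdot 5 = 150$)
$x = -26292$
$\frac{F{\left(-201,-211 \right)}}{w{\left(B,3 \right)}} + \frac{x}{38918} = \frac{207}{150} - \frac{26292}{38918} = 207 \cdot \frac{1}{150} - \frac{13146}{19459} = \frac{69}{50} - \frac{13146}{19459} = \frac{685371}{972950}$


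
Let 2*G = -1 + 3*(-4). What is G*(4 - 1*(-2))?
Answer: -39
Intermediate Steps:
G = -13/2 (G = (-1 + 3*(-4))/2 = (-1 - 12)/2 = (½)*(-13) = -13/2 ≈ -6.5000)
G*(4 - 1*(-2)) = -13*(4 - 1*(-2))/2 = -13*(4 + 2)/2 = -13/2*6 = -39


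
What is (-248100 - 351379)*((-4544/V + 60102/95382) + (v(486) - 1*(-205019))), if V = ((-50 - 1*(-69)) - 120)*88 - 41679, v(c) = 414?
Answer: -4714208352388354026/38279219 ≈ -1.2315e+11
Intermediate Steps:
V = -50567 (V = ((-50 + 69) - 120)*88 - 41679 = (19 - 120)*88 - 41679 = -101*88 - 41679 = -8888 - 41679 = -50567)
(-248100 - 351379)*((-4544/V + 60102/95382) + (v(486) - 1*(-205019))) = (-248100 - 351379)*((-4544/(-50567) + 60102/95382) + (414 - 1*(-205019))) = -599479*((-4544*(-1/50567) + 60102*(1/95382)) + (414 + 205019)) = -599479*((4544/50567 + 477/757) + 205433) = -599479*(27560267/38279219 + 205433) = -599479*7863842357094/38279219 = -4714208352388354026/38279219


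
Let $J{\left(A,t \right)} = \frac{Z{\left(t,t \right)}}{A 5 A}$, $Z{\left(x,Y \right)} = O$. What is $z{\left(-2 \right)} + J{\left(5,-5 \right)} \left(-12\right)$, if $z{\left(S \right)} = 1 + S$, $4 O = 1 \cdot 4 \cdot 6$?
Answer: $- \frac{197}{125} \approx -1.576$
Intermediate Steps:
$O = 6$ ($O = \frac{1 \cdot 4 \cdot 6}{4} = \frac{4 \cdot 6}{4} = \frac{1}{4} \cdot 24 = 6$)
$Z{\left(x,Y \right)} = 6$
$J{\left(A,t \right)} = \frac{6}{5 A^{2}}$ ($J{\left(A,t \right)} = \frac{6}{A 5 A} = \frac{6}{5 A A} = \frac{6}{5 A^{2}}$)
$z{\left(-2 \right)} + J{\left(5,-5 \right)} \left(-12\right) = \left(1 - 2\right) + \frac{6}{5 \cdot 25} \left(-12\right) = -1 + \frac{6}{5} \cdot \frac{1}{25} \left(-12\right) = -1 + \frac{6}{125} \left(-12\right) = -1 - \frac{72}{125} = - \frac{197}{125}$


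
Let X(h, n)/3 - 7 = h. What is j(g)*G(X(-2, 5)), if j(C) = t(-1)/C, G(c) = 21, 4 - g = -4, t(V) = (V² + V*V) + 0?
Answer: 21/4 ≈ 5.2500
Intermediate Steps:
X(h, n) = 21 + 3*h
t(V) = 2*V² (t(V) = (V² + V²) + 0 = 2*V² + 0 = 2*V²)
g = 8 (g = 4 - 1*(-4) = 4 + 4 = 8)
j(C) = 2/C (j(C) = (2*(-1)²)/C = (2*1)/C = 2/C)
j(g)*G(X(-2, 5)) = (2/8)*21 = (2*(⅛))*21 = (¼)*21 = 21/4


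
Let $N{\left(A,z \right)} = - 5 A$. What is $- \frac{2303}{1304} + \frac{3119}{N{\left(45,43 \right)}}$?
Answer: $- \frac{4585351}{293400} \approx -15.628$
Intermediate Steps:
$- \frac{2303}{1304} + \frac{3119}{N{\left(45,43 \right)}} = - \frac{2303}{1304} + \frac{3119}{\left(-5\right) 45} = \left(-2303\right) \frac{1}{1304} + \frac{3119}{-225} = - \frac{2303}{1304} + 3119 \left(- \frac{1}{225}\right) = - \frac{2303}{1304} - \frac{3119}{225} = - \frac{4585351}{293400}$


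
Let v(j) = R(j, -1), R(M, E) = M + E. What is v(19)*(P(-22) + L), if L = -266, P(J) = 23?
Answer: -4374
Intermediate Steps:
R(M, E) = E + M
v(j) = -1 + j
v(19)*(P(-22) + L) = (-1 + 19)*(23 - 266) = 18*(-243) = -4374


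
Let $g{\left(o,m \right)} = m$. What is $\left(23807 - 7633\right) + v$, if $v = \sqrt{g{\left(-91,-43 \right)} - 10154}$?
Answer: $16174 + 3 i \sqrt{1133} \approx 16174.0 + 100.98 i$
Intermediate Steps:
$v = 3 i \sqrt{1133}$ ($v = \sqrt{-43 - 10154} = \sqrt{-10197} = 3 i \sqrt{1133} \approx 100.98 i$)
$\left(23807 - 7633\right) + v = \left(23807 - 7633\right) + 3 i \sqrt{1133} = 16174 + 3 i \sqrt{1133}$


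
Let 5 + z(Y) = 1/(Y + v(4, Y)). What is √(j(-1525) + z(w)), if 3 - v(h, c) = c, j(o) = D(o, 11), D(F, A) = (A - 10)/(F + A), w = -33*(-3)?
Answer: I*√96285858/4542 ≈ 2.1604*I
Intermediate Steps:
w = 99
D(F, A) = (-10 + A)/(A + F)
j(o) = 1/(11 + o) (j(o) = (-10 + 11)/(11 + o) = 1/(11 + o))
v(h, c) = 3 - c
z(Y) = -14/3 (z(Y) = -5 + 1/(Y + (3 - Y)) = -5 + 1/3 = -5 + ⅓ = -14/3)
√(j(-1525) + z(w)) = √(1/(11 - 1525) - 14/3) = √(1/(-1514) - 14/3) = √(-1/1514 - 14/3) = √(-21199/4542) = I*√96285858/4542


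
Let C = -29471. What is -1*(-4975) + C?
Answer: -24496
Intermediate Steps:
-1*(-4975) + C = -1*(-4975) - 29471 = 4975 - 29471 = -24496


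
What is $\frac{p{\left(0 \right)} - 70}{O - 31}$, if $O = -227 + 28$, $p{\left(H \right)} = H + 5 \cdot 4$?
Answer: $\frac{5}{23} \approx 0.21739$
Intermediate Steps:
$p{\left(H \right)} = 20 + H$ ($p{\left(H \right)} = H + 20 = 20 + H$)
$O = -199$
$\frac{p{\left(0 \right)} - 70}{O - 31} = \frac{\left(20 + 0\right) - 70}{-199 - 31} = \frac{20 - 70}{-199 + \left(-46 + 15\right)} = - \frac{50}{-199 - 31} = - \frac{50}{-230} = \left(-50\right) \left(- \frac{1}{230}\right) = \frac{5}{23}$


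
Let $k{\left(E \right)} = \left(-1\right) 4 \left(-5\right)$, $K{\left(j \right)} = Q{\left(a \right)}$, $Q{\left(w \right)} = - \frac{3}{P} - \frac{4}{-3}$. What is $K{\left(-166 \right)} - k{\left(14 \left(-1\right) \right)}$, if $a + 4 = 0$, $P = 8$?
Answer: $- \frac{457}{24} \approx -19.042$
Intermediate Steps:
$a = -4$ ($a = -4 + 0 = -4$)
$Q{\left(w \right)} = \frac{23}{24}$ ($Q{\left(w \right)} = - \frac{3}{8} - \frac{4}{-3} = \left(-3\right) \frac{1}{8} - - \frac{4}{3} = - \frac{3}{8} + \frac{4}{3} = \frac{23}{24}$)
$K{\left(j \right)} = \frac{23}{24}$
$k{\left(E \right)} = 20$ ($k{\left(E \right)} = \left(-4\right) \left(-5\right) = 20$)
$K{\left(-166 \right)} - k{\left(14 \left(-1\right) \right)} = \frac{23}{24} - 20 = - \frac{457}{24}$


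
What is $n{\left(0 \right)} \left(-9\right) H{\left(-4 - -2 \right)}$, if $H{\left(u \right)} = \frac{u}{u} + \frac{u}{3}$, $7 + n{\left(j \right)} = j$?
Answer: $21$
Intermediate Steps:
$n{\left(j \right)} = -7 + j$
$H{\left(u \right)} = 1 + \frac{u}{3}$ ($H{\left(u \right)} = 1 + u \frac{1}{3} = 1 + \frac{u}{3}$)
$n{\left(0 \right)} \left(-9\right) H{\left(-4 - -2 \right)} = \left(-7 + 0\right) \left(-9\right) \left(1 + \frac{-4 - -2}{3}\right) = \left(-7\right) \left(-9\right) \left(1 + \frac{-4 + 2}{3}\right) = 63 \left(1 + \frac{1}{3} \left(-2\right)\right) = 63 \left(1 - \frac{2}{3}\right) = 63 \cdot \frac{1}{3} = 21$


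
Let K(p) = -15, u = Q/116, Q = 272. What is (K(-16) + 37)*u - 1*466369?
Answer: -13523205/29 ≈ -4.6632e+5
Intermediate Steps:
u = 68/29 (u = 272/116 = 272*(1/116) = 68/29 ≈ 2.3448)
(K(-16) + 37)*u - 1*466369 = (-15 + 37)*(68/29) - 1*466369 = 22*(68/29) - 466369 = 1496/29 - 466369 = -13523205/29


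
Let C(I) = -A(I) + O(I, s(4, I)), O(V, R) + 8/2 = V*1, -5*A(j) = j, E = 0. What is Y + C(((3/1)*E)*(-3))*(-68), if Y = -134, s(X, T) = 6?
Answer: 138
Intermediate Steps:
A(j) = -j/5
O(V, R) = -4 + V (O(V, R) = -4 + V*1 = -4 + V)
C(I) = -4 + 6*I/5 (C(I) = -(-1)*I/5 + (-4 + I) = I/5 + (-4 + I) = -4 + 6*I/5)
Y + C(((3/1)*E)*(-3))*(-68) = -134 + (-4 + 6*(((3/1)*0)*(-3))/5)*(-68) = -134 + (-4 + 6*(((3*1)*0)*(-3))/5)*(-68) = -134 + (-4 + 6*((3*0)*(-3))/5)*(-68) = -134 + (-4 + 6*(0*(-3))/5)*(-68) = -134 + (-4 + (6/5)*0)*(-68) = -134 + (-4 + 0)*(-68) = -134 - 4*(-68) = -134 + 272 = 138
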